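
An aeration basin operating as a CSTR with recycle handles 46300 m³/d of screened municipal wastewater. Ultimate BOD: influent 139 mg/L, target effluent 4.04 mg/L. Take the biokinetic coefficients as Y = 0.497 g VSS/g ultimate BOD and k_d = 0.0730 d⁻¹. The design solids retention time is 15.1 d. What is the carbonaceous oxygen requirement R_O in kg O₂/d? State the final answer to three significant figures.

Y_obs = Y / (1 + k_d θ_c) = 0.497 / (1 + 0.0730 × 15.1) = 0.497 / 2.102 = 0.2364.
Substrate removed = Q·(S₀ − S) = 46300 m³/d × (139 − 4.04) g/m³ = 6.25×10^6 g/d = 6249 kg/d.
Biomass synthesised: P_X = Y_obs × 6249 = 1477 kg VSS/d.
R_O = Q·(S₀ − S) − 1.42·P_X = 6249 − 1.42 × 1477 = 4151 kg O₂/d.

R_O ≈ 4150 kg O₂/d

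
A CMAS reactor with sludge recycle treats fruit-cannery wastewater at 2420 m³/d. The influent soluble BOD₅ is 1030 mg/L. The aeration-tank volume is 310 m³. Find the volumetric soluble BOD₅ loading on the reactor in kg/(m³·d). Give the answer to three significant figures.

L_v ≈ 8.04 kg soluble BOD₅/(m³·d)

Applied soluble BOD₅ load per unit volume = Q·S₀/V = (2420 × 1030/1000)/310.0 = 8.041 kg soluble BOD₅·m⁻³·d⁻¹.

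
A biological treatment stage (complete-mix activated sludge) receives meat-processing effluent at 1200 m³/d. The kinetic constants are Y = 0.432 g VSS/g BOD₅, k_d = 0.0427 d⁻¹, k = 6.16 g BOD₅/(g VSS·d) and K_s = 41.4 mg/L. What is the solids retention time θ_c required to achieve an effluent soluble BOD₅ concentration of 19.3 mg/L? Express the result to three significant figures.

From 1/θ_c = Y·k·S/(K_s + S) − k_d: Y·k·S/(K_s+S) = 0.432 × 6.16 × 19.3 / (41.4 + 19.3) = 0.8461 d⁻¹.
Then 1/θ_c = μ − k_d = 0.8461 − 0.0427 = 0.8034 d⁻¹, giving θ_c = 1.245 d.

θ_c ≈ 1.24 d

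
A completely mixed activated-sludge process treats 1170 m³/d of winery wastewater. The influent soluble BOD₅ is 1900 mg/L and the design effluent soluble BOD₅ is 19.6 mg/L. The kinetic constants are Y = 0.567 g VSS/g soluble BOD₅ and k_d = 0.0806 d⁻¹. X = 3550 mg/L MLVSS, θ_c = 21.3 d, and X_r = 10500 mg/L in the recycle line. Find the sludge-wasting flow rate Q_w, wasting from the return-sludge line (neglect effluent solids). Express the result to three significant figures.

Q_w ≈ 43.7 m³/d

Rearranging the biomass balance for a CMAS with decay, V = Y·Q·ΔS·θ_c / [X·(1+k_d θ_c)] = 0.567 × 1170 × (1900 − 19.6) × 21.3 / [3550 × (1 + 0.0806 × 21.3)] = 2.66×10^7 / 9645 = 2755 m³.
θ_c = V·X/(Q_w·X_r) when wasting from the recycle, so Q_w = V·X/(θ_c·X_r) = 2755 × 3550 / (21.3 × 10500) = 43.73 m³/d.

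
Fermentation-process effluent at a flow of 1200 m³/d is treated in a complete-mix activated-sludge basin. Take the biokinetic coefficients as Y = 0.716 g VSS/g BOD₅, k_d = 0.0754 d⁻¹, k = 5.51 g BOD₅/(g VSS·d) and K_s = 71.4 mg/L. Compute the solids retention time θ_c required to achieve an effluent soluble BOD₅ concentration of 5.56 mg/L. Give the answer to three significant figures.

θ_c ≈ 4.77 d

Specific growth rate at S = 5.56 mg/L: μ = YkS/(K_s+S) = 0.716·5.51·5.56/(71.4+5.56) = 0.2850 d⁻¹.
θ_c = 1/(μ − k_d) = 1/(0.2850 − 0.0754) = 1/0.2096 = 4.771 d.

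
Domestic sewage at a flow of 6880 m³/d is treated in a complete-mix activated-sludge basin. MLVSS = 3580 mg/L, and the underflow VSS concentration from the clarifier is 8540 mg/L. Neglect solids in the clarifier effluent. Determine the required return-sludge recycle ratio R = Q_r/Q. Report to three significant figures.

R ≈ 0.722

Mass balance around the secondary clarifier (neglecting effluent solids): R = X / (X_r − X) = 3580 / (8540 − 3580) = 0.7218.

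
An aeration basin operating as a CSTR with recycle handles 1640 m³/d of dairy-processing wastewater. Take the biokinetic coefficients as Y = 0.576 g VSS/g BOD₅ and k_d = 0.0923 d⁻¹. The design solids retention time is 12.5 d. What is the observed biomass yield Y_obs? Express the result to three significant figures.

Y_obs ≈ 0.267 g VSS/g BOD₅

Correct the yield for decay: Y_obs = Y/(1 + k_d θ_c) = 0.576 / (1 + 0.0923 × 12.5) = 0.576 / 2.154 = 0.2674.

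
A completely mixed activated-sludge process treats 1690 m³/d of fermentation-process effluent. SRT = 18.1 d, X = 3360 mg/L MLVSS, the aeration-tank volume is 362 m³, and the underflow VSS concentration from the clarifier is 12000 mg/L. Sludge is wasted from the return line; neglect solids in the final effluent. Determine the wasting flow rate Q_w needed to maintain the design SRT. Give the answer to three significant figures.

Wasting from the return line (neglecting effluent solids): Q_w = V·X / (θ_c·X_r) = 362.0 × 3360 / (18.1 × 12000) = 5.600 m³/d.

Q_w ≈ 5.60 m³/d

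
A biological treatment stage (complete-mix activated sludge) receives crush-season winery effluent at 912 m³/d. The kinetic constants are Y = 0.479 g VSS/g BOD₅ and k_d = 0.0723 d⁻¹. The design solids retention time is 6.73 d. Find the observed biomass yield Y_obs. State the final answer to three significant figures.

Y_obs ≈ 0.322 g VSS/g BOD₅

The observed yield is Y_obs = Y/(1 + k_d·θ_c) = 0.479 / (1 + 0.0723 × 6.73) = 0.479 / 1.487 = 0.3222 g VSS per g BOD₅ removed.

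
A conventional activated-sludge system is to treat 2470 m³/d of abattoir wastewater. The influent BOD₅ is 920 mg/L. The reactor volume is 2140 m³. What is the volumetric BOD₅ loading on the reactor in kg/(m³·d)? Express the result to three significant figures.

L_v ≈ 1.06 kg BOD₅/(m³·d)

L_v = Q S₀ / V = 2470 × 920 × 10⁻³ / 2140 = 1.062 kg/(m³·d).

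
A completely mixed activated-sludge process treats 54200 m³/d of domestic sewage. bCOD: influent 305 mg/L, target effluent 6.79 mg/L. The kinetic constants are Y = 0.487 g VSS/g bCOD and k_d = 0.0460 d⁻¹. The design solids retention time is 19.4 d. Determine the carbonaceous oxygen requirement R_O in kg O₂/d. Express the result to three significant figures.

The observed yield is Y_obs = Y/(1 + k_d·θ_c) = 0.487 / (1 + 0.0460 × 19.4) = 0.487 / 1.892 = 0.2573 g VSS per g bCOD removed.
Substrate removed = Q·(S₀ − S) = 54200 m³/d × (305 − 6.79) g/m³ = 1.62×10^7 g/d = 16163 kg/d.
Net sludge production P_X = 0.2573 × 16163 = 4159 kg VSS/d.
Carbonaceous O₂ demand = substrate oxidised − cell-mass equivalent = 16163 − 1.42 × 4159 = 10257 kg O₂/d.

R_O ≈ 10300 kg O₂/d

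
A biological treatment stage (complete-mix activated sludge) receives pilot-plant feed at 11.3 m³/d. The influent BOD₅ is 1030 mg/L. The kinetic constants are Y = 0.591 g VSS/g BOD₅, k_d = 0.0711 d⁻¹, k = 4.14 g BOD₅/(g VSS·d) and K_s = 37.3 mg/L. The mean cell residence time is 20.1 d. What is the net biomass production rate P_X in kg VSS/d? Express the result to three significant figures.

Effluent substrate depends only on kinetics and SRT: S = K_s(1 + k_d θ_c) / [θ_c(Yk − k_d) − 1] = 37.3 × (1 + 0.0711 × 20.1) / [20.1 × (0.591 × 4.14 − 0.0711) − 1] = 90.61 / 46.75 = 1.938 mg/L.
The observed yield is Y_obs = Y/(1 + k_d·θ_c) = 0.591 / (1 + 0.0711 × 20.1) = 0.591 / 2.429 = 0.2433 g VSS per g BOD₅ removed.
Substrate removed = Q·(S₀ − S) = 11.3 m³/d × (1030 − 1.94) g/m³ = 1.16×10^4 g/d = 11.62 kg/d.
So the net sludge growth is P_X = 0.2433 × 11.62 = 2.826 kg VSS/d.

P_X ≈ 2.83 kg VSS/d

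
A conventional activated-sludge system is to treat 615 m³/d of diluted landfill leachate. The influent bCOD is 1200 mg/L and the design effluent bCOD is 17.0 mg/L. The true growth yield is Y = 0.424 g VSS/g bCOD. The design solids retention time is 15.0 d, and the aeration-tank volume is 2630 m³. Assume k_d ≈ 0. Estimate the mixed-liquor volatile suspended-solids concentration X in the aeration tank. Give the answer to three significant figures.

X = Y·Q·ΔS·θ_c / V = 0.424 × 615 × (1200 − 17.0) × 15.0 / 2630 = 1759 mg/L.

X ≈ 1760 mg/L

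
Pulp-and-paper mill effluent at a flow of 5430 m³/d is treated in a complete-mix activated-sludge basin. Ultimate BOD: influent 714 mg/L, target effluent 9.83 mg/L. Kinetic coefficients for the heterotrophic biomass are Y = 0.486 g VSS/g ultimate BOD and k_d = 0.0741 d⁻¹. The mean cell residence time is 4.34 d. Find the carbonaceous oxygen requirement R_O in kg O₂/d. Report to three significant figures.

R_O ≈ 1830 kg O₂/d

Correct the yield for decay: Y_obs = Y/(1 + k_d θ_c) = 0.486 / (1 + 0.0741 × 4.34) = 0.486 / 1.322 = 0.3677.
Q·(S₀ − S) = 5430 × (714 − 9.83) × 10⁻³ = 3824 kg/d removed.
Net sludge production P_X = 0.3677 × 3824 = 1406 kg VSS/d.
Carbonaceous O₂ demand = substrate oxidised − cell-mass equivalent = 3824 − 1.42 × 1406 = 1827 kg O₂/d.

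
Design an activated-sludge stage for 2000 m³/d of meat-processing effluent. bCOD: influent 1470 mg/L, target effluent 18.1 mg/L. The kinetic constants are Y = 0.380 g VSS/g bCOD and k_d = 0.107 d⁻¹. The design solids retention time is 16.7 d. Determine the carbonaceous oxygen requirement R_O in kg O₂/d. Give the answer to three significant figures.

Correct the yield for decay: Y_obs = Y/(1 + k_d θ_c) = 0.380 / (1 + 0.107 × 16.7) = 0.380 / 2.787 = 0.1364.
Q·(S₀ − S) = 2000 × (1470 − 18.1) × 10⁻³ = 2904 kg/d removed.
Net sludge production P_X = 0.1364 × 2904 = 395.9 kg VSS/d.
Carbonaceous O₂ demand = substrate oxidised − cell-mass equivalent = 2904 − 1.42 × 395.9 = 2342 kg O₂/d.

R_O ≈ 2340 kg O₂/d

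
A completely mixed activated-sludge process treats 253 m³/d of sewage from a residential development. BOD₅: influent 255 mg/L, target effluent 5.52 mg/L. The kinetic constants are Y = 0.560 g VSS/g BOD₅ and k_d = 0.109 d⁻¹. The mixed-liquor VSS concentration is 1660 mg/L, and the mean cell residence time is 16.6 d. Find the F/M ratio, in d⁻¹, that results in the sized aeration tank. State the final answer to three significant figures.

From the SRT design equation V = Y Q (S₀−S) θ_c / [X (1 + k_d θ_c)] = 0.560 × 253 × (255 − 5.52) × 16.6 / [1660 × (1 + 0.109 × 16.6)] = 5.87×10^5 / 4664 = 125.8 m³.
F/M = Q·S₀ / (V·X) = 253 × 255 / (125.8 × 1660) = 0.3089 g BOD₅·(g VSS·d)⁻¹.

F/M ≈ 0.309 d⁻¹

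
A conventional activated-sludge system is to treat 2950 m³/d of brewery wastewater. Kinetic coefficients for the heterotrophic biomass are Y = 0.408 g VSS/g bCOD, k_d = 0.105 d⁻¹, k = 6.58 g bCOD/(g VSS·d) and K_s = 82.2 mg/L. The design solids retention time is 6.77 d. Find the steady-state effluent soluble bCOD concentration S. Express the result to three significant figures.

S ≈ 8.54 mg/L

For a completely mixed reactor with recycle the Lawrence–McCarty relation gives S = K_s·(1 + k_d·θ_c) / [θ_c·(Y·k − k_d) − 1] = 82.2 × (1 + 0.105 × 6.77) / [6.77 × (0.408 × 6.58 − 0.105) − 1] = 140.6 / 16.46 = 8.542 mg/L.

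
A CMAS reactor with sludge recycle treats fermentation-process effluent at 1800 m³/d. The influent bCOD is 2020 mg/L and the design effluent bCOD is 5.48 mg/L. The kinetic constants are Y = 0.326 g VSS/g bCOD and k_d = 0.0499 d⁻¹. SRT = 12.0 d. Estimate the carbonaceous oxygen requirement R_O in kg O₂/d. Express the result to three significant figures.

R_O ≈ 2580 kg O₂/d

Correct the yield for decay: Y_obs = Y/(1 + k_d θ_c) = 0.326 / (1 + 0.0499 × 12.0) = 0.326 / 1.599 = 0.2039.
ΔS = 2020 − 5.48 = 2015 mg/L, so the substrate removal rate is 1800 × 2015/1000 = 3626 kg bCOD/d.
Net sludge production P_X = 0.2039 × 3626 = 739.4 kg VSS/d.
Carbonaceous O₂ demand = substrate oxidised − cell-mass equivalent = 3626 − 1.42 × 739.4 = 2576 kg O₂/d.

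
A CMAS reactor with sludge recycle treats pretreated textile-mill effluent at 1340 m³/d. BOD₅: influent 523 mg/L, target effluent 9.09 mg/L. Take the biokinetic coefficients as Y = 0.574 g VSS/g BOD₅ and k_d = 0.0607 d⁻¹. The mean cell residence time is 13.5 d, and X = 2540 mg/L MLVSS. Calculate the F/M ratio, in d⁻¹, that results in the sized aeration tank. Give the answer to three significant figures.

F/M ≈ 0.239 d⁻¹

From the SRT design equation V = Y Q (S₀−S) θ_c / [X (1 + k_d θ_c)] = 0.574 × 1340 × (523 − 9.09) × 13.5 / [2540 × (1 + 0.0607 × 13.5)] = 5.34×10^6 / 4621 = 1155 m³.
F/M = Q·S₀ / (V·X) = 1340 × 523 / (1155 × 2540) = 0.2390 g BOD₅·(g VSS·d)⁻¹.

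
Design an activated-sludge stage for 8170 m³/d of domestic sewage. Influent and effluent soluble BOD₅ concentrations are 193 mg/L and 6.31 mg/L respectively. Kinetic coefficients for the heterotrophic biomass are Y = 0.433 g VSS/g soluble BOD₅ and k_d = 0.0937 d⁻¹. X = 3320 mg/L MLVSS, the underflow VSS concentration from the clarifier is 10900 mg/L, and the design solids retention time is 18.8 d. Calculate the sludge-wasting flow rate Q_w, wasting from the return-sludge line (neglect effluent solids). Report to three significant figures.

Steady-state biomass mass balance: V·X·(1 + k_d·θ_c) = Y·Q·(S₀ − S)·θ_c, so V = 0.433 × 8170 × (193 − 6.31) × 18.8 / [3320 × (1 + 0.0937 × 18.8)] = 1.24×10^7 / 9168 = 1354 m³.
Wasting from the return line (neglecting effluent solids): Q_w = V·X / (θ_c·X_r) = 1354 × 3320 / (18.8 × 10900) = 21.94 m³/d.

Q_w ≈ 21.9 m³/d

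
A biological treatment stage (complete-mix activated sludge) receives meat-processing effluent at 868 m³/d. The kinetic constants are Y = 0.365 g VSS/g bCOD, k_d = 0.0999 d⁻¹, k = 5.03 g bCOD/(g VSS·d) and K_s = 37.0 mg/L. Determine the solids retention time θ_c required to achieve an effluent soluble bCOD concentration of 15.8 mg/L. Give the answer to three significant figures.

At the target effluent, Y k S/(K_s+S) = 0.365×5.03×15.8/52.80 = 0.5494 d⁻¹.
θ_c = 1/(μ − k_d) = 1/(0.5494 − 0.0999) = 1/0.4495 = 2.225 d.

θ_c ≈ 2.22 d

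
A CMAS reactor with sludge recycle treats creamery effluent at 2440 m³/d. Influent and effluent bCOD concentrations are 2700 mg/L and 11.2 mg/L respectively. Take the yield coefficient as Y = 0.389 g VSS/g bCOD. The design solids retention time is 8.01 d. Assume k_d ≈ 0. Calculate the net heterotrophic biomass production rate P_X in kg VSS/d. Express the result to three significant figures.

P_X ≈ 2550 kg VSS/d

Since k_d ≈ 0, Y_obs = Y = 0.389 g VSS/g bCOD.
Substrate removed = Q·(S₀ − S) = 2440 m³/d × (2700 − 11.2) g/m³ = 6.56×10^6 g/d = 6561 kg/d.
So the net sludge growth is P_X = 0.3890 × 6561 = 2552 kg VSS/d.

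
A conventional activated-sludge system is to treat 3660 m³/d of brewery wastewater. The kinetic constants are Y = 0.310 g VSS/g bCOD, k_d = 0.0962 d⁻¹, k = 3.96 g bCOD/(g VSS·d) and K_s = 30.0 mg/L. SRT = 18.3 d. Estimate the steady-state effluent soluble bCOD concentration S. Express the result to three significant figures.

For a completely mixed reactor with recycle the Lawrence–McCarty relation gives S = K_s·(1 + k_d·θ_c) / [θ_c·(Y·k − k_d) − 1] = 30.0 × (1 + 0.0962 × 18.3) / [18.3 × (0.310 × 3.96 − 0.0962) − 1] = 82.81 / 19.70 = 4.203 mg/L.

S ≈ 4.20 mg/L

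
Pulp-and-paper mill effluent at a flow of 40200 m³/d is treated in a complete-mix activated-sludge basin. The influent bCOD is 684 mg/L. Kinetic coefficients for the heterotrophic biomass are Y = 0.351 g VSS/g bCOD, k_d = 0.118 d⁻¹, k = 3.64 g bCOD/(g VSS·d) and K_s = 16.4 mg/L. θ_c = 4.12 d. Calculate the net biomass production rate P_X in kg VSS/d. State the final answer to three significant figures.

From the Monod/SRT balance for a CMAS, S = K_s·(1+k_d θ_c)/[θ_c·(Y k − k_d) − 1] = 16.4 × (1 + 0.118 × 4.12) / [4.12 × (0.351 × 3.64 − 0.118) − 1] = 24.37 / 3.778 = 6.452 mg/L.
Y_obs = Y / (1 + k_d θ_c) = 0.351 / (1 + 0.118 × 4.12) = 0.351 / 1.486 = 0.2362.
Substrate removed = Q·(S₀ − S) = 40200 m³/d × (684 − 6.45) g/m³ = 2.72×10^7 g/d = 27238 kg/d.
Net biomass production P_X = Y_obs × Q·(S₀ − S) = 0.2362 × 27238 = 6433 kg VSS/d.

P_X ≈ 6430 kg VSS/d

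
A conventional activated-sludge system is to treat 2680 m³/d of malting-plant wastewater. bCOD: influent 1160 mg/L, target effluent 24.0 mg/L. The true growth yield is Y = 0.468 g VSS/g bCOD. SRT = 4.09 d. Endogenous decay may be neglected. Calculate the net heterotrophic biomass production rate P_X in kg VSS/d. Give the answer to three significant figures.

P_X ≈ 1420 kg VSS/d

No decay correction is needed, so Y_obs = Y = 0.468.
Q·(S₀ − S) = 2680 × (1160 − 24.0) × 10⁻³ = 3044 kg/d removed.
So the net sludge growth is P_X = 0.4680 × 3044 = 1425 kg VSS/d.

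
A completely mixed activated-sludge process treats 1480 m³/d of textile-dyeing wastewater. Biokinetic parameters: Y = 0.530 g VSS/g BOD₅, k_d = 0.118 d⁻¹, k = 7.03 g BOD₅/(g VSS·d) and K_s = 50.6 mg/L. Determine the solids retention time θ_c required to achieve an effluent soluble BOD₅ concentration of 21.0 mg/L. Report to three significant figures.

θ_c ≈ 1.03 d

Specific growth rate at S = 21.0 mg/L: μ = YkS/(K_s+S) = 0.530·7.03·21.0/(50.6+21.0) = 1.093 d⁻¹.
Then 1/θ_c = μ − k_d = 1.093 − 0.118 = 0.9748 d⁻¹, giving θ_c = 1.026 d.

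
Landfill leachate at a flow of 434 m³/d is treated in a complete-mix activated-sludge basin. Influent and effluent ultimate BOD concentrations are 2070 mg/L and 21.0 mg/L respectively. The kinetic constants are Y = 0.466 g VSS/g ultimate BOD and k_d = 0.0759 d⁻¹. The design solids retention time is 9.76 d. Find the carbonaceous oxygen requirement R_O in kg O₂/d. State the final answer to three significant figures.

Observed yield with endogenous decay: Y_obs = Y / (1 + k_d·θ_c) = 0.466 / (1 + 0.0759 × 9.76) = 0.466 / 1.741 = 0.2677 g VSS/g ultimate BOD.
Mass of ultimate BOD removed per day: Q(S₀ − S) = 434 × 2049 g/m³ = 889.3 kg/d.
Net sludge production P_X = 0.2677 × 889.3 = 238.1 kg VSS/d.
Carbonaceous O₂ demand = substrate oxidised − cell-mass equivalent = 889.3 − 1.42 × 238.1 = 551.2 kg O₂/d.

R_O ≈ 551 kg O₂/d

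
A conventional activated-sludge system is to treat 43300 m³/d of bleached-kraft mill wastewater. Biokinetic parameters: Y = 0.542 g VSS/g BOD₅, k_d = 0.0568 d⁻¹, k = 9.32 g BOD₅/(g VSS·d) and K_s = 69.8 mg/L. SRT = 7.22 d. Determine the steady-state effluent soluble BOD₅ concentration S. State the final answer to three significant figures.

Effluent substrate depends only on kinetics and SRT: S = K_s(1 + k_d θ_c) / [θ_c(Yk − k_d) − 1] = 69.8 × (1 + 0.0568 × 7.22) / [7.22 × (0.542 × 9.32 − 0.0568) − 1] = 98.42 / 35.06 = 2.807 mg/L.

S ≈ 2.81 mg/L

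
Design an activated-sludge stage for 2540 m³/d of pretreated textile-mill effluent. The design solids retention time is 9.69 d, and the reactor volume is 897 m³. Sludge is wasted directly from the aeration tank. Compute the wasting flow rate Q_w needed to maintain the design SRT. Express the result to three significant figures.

Q_w ≈ 92.6 m³/d

For wasting at MLVSS concentration, Q_w = V/θ_c = 897.0/9.69 = 92.57 m³/d.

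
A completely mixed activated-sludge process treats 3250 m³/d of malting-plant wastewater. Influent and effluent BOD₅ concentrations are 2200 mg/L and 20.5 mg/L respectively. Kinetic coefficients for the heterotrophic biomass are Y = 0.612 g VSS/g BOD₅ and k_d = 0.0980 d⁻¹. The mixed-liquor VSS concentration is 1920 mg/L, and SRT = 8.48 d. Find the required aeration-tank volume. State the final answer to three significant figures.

From the SRT design equation V = Y Q (S₀−S) θ_c / [X (1 + k_d θ_c)] = 0.612 × 3250 × (2200 − 20.5) × 8.48 / [1920 × (1 + 0.0980 × 8.48)] = 3.68×10^7 / 3516 = 10457 m³.

V ≈ 10500 m³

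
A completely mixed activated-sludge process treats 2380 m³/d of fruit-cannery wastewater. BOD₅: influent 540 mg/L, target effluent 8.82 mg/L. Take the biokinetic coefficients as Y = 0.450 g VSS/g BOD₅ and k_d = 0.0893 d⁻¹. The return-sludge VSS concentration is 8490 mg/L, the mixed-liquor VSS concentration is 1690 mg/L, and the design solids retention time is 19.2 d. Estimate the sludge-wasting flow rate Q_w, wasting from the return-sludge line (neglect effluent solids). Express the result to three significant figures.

Q_w ≈ 24.7 m³/d

From the SRT design equation V = Y Q (S₀−S) θ_c / [X (1 + k_d θ_c)] = 0.450 × 2380 × (540 − 8.82) × 19.2 / [1690 × (1 + 0.0893 × 19.2)] = 1.09×10^7 / 4588 = 2381 m³.
Wasting from the return line (neglecting effluent solids): Q_w = V·X / (θ_c·X_r) = 2381 × 1690 / (19.2 × 8490) = 24.68 m³/d.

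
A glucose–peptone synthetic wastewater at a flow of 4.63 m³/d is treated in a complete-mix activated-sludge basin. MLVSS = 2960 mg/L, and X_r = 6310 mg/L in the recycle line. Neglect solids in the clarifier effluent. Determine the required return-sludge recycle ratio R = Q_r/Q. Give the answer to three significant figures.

R ≈ 0.884

R = Q_r/Q = X/(X_r − X) = 2960 / (6310 − 2960) = 0.8836.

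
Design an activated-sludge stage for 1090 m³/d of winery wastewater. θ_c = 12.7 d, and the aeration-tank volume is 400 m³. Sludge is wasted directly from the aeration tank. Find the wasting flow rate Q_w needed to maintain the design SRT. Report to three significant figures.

For wasting at MLVSS concentration, Q_w = V/θ_c = 400.0/12.7 = 31.50 m³/d.

Q_w ≈ 31.5 m³/d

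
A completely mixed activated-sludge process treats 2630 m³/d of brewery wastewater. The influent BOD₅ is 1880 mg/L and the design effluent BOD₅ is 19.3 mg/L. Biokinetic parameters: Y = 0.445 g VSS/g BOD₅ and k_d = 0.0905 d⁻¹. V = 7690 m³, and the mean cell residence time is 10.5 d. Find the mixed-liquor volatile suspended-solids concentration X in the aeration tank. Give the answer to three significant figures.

From V·X·(1 + k_d·θ_c) = Y·Q·(S₀ − S)·θ_c: X = 0.445 × 2630 × (1880 − 19.3) × 10.5 / [7690 × (1 + 0.0905 × 10.5)] = 1525 mg/L.

X ≈ 1520 mg/L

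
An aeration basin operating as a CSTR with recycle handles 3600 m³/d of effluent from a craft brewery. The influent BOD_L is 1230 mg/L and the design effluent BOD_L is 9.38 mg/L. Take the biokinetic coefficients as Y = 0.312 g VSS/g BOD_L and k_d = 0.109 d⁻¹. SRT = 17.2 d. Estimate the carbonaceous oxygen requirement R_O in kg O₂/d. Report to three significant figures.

R_O ≈ 3720 kg O₂/d

Correct the yield for decay: Y_obs = Y/(1 + k_d θ_c) = 0.312 / (1 + 0.109 × 17.2) = 0.312 / 2.875 = 0.1085.
Q·(S₀ − S) = 3600 × (1230 − 9.38) × 10⁻³ = 4394 kg/d removed.
Net sludge production P_X = 0.1085 × 4394 = 476.9 kg VSS/d.
R_O = Q·ΔS − 1.42 P_X = 4394 − 677.2 = 3717 kg O₂/d.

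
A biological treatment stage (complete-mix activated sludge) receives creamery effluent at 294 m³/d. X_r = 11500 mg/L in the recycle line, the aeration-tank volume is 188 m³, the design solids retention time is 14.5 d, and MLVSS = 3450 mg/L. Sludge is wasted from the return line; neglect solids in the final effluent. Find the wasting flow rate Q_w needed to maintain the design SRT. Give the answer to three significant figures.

Q_w = (V·X)/(θ_c X_r) = 188.0 × 3450 / (14.5 × 11500) = 3.890 m³/d.

Q_w ≈ 3.89 m³/d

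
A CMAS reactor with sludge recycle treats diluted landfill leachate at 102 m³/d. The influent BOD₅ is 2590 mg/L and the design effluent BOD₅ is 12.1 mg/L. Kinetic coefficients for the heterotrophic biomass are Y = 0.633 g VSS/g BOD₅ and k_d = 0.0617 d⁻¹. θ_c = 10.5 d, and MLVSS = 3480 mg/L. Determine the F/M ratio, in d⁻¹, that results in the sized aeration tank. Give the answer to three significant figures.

F/M ≈ 0.249 d⁻¹

From the SRT design equation V = Y Q (S₀−S) θ_c / [X (1 + k_d θ_c)] = 0.633 × 102 × (2590 − 12.1) × 10.5 / [3480 × (1 + 0.0617 × 10.5)] = 1.75×10^6 / 5735 = 304.8 m³.
Food-to-microorganism ratio F/M = Q S₀ / (V X) = 102 × 2590 / (304.8 × 3480) = 0.2491 d⁻¹.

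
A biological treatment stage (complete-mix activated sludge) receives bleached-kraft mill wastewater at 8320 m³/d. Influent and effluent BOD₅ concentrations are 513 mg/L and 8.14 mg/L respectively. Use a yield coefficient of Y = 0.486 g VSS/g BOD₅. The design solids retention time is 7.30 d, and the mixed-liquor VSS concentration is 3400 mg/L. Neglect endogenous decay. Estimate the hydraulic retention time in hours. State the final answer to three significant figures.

τ ≈ 12.6 h

With k_d = 0 the design equation reduces to V = Y Q (S₀−S) θ_c / X = 0.486 × 8320 × (513 − 8.14) × 7.30 / 3400 = 4383 m³.
HRT = V/Q = 4383 m³ / 8320 m³·d⁻¹ = 0.5268 d × 24 = 12.64 h.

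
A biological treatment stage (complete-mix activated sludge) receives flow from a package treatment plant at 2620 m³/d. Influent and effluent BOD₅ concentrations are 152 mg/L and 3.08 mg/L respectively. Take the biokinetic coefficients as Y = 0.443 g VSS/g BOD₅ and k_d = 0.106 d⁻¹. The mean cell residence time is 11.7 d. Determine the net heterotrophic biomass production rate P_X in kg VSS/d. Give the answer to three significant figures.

P_X ≈ 77.2 kg VSS/d

The observed yield is Y_obs = Y/(1 + k_d·θ_c) = 0.443 / (1 + 0.106 × 11.7) = 0.443 / 2.240 = 0.1978 g VSS per g BOD₅ removed.
Mass of BOD₅ removed per day: Q(S₀ − S) = 2620 × 148.9 g/m³ = 390.2 kg/d.
P_X = Y_obs · Q(S₀ − S) = 0.1978 × 390.2 = 77.16 kg VSS/d.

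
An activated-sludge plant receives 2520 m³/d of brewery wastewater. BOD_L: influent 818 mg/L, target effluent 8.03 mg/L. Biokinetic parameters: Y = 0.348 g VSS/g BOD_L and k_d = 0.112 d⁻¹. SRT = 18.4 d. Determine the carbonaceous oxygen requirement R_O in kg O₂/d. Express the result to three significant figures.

R_O ≈ 1710 kg O₂/d

Correct the yield for decay: Y_obs = Y/(1 + k_d θ_c) = 0.348 / (1 + 0.112 × 18.4) = 0.348 / 3.061 = 0.1137.
Mass of BOD_L removed per day: Q(S₀ − S) = 2520 × 810.0 g/m³ = 2041 kg/d.
Net sludge production P_X = 0.1137 × 2041 = 232.1 kg VSS/d.
Carbonaceous O₂ demand = substrate oxidised − cell-mass equivalent = 2041 − 1.42 × 232.1 = 1712 kg O₂/d.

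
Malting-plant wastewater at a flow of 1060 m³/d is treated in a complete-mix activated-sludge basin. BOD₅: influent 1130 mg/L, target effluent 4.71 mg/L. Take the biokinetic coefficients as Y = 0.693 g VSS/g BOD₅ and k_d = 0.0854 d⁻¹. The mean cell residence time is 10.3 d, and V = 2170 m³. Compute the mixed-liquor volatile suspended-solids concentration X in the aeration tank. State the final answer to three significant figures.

From V·X·(1 + k_d·θ_c) = Y·Q·(S₀ − S)·θ_c: X = 0.693 × 1060 × (1130 − 4.71) × 10.3 / [2170 × (1 + 0.0854 × 10.3)] = 2087 mg/L.

X ≈ 2090 mg/L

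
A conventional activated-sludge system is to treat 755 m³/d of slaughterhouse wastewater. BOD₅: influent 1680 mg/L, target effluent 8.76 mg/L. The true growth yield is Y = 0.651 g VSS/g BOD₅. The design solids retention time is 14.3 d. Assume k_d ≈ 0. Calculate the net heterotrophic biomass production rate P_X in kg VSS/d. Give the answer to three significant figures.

No decay correction is needed, so Y_obs = Y = 0.651.
Substrate removed = Q·(S₀ − S) = 755 m³/d × (1680 − 8.76) g/m³ = 1.26×10^6 g/d = 1262 kg/d.
P_X = Y_obs · Q(S₀ − S) = 0.6510 × 1262 = 821.4 kg VSS/d.

P_X ≈ 821 kg VSS/d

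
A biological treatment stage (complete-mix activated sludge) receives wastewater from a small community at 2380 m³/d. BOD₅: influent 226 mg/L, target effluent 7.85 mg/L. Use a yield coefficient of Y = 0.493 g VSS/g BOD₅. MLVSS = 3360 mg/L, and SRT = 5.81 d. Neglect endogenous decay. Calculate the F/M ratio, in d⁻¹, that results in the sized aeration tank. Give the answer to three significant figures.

Biomass mass balance (decay neglected): V·X = Y·Q·(S₀ − S)·θ_c, so V = 0.493 × 2380 × (226 − 7.85) × 5.81 / 3360 = 442.6 m³.
Food-to-microorganism ratio F/M = Q S₀ / (V X) = 2380 × 226 / (442.6 × 3360) = 0.3617 d⁻¹.

F/M ≈ 0.362 d⁻¹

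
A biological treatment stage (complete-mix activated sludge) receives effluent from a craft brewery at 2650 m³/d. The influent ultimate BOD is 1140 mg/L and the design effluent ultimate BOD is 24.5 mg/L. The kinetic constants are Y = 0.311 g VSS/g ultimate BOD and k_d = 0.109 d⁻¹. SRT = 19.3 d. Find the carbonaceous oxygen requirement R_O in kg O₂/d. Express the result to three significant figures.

R_O ≈ 2540 kg O₂/d

The observed yield is Y_obs = Y/(1 + k_d·θ_c) = 0.311 / (1 + 0.109 × 19.3) = 0.311 / 3.104 = 0.1002 g VSS per g ultimate BOD removed.
Q·(S₀ − S) = 2650 × (1140 − 24.5) × 10⁻³ = 2956 kg/d removed.
Net sludge production P_X = 0.1002 × 2956 = 296.2 kg VSS/d.
R_O = Q·ΔS − 1.42 P_X = 2956 − 420.6 = 2535 kg O₂/d.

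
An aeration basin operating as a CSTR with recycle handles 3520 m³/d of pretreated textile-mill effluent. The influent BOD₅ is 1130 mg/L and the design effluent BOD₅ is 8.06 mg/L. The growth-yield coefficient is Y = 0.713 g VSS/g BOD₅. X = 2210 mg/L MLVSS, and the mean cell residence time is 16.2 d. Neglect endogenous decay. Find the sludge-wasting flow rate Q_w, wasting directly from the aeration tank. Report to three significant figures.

With k_d = 0 the design equation reduces to V = Y Q (S₀−S) θ_c / X = 0.713 × 3520 × (1130 − 8.06) × 16.2 / 2210 = 20641 m³.
With mixed-liquor wasting, θ_c = V/Q_w, so Q_w = V/θ_c = 20641/16.2 = 1274 m³/d.

Q_w ≈ 1270 m³/d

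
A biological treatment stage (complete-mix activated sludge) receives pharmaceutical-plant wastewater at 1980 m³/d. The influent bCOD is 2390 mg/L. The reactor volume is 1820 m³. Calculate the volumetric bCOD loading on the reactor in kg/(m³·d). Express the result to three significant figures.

L_v = Q S₀ / V = 1980 × 2390 × 10⁻³ / 1820 = 2.600 kg/(m³·d).

L_v ≈ 2.60 kg bCOD/(m³·d)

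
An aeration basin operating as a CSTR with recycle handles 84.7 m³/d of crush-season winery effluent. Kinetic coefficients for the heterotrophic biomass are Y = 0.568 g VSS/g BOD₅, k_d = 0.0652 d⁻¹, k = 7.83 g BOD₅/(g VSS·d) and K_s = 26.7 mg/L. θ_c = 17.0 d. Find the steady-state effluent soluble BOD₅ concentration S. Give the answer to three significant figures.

S ≈ 0.766 mg/L

Effluent substrate depends only on kinetics and SRT: S = K_s(1 + k_d θ_c) / [θ_c(Yk − k_d) − 1] = 26.7 × (1 + 0.0652 × 17.0) / [17.0 × (0.568 × 7.83 − 0.0652) − 1] = 56.29 / 73.50 = 0.7659 mg/L.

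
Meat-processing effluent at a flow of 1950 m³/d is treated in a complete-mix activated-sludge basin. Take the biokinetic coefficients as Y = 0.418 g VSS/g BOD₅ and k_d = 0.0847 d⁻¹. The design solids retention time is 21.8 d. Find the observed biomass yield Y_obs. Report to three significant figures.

Correct the yield for decay: Y_obs = Y/(1 + k_d θ_c) = 0.418 / (1 + 0.0847 × 21.8) = 0.418 / 2.846 = 0.1468.

Y_obs ≈ 0.147 g VSS/g BOD₅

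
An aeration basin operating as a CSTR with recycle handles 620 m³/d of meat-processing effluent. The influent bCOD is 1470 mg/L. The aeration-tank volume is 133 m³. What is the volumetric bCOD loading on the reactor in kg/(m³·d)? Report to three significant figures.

L_v ≈ 6.85 kg bCOD/(m³·d)

L_v = Q S₀ / V = 620 × 1470 × 10⁻³ / 133.0 = 6.853 kg/(m³·d).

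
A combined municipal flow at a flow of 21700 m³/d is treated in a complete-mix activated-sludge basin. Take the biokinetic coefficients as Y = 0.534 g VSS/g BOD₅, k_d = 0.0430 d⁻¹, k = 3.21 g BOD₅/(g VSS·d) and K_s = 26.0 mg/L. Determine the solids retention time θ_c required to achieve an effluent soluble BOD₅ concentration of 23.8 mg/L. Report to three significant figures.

θ_c ≈ 1.29 d

Specific growth rate at S = 23.8 mg/L: μ = YkS/(K_s+S) = 0.534·3.21·23.8/(26.0+23.8) = 0.8192 d⁻¹.
1/θ_c = 0.8192 − 0.0430 = 0.7762 d⁻¹, so θ_c = 1.288 d.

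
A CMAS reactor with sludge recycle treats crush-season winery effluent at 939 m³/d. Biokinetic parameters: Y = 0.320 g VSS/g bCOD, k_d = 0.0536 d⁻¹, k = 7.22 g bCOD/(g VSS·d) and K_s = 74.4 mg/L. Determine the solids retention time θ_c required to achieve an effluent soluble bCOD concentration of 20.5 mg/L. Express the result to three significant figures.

θ_c ≈ 2.24 d

From 1/θ_c = Y·k·S/(K_s + S) − k_d: Y·k·S/(K_s+S) = 0.320 × 7.22 × 20.5 / (74.4 + 20.5) = 0.4991 d⁻¹.
θ_c = 1/(μ − k_d) = 1/(0.4991 − 0.0536) = 1/0.4455 = 2.245 d.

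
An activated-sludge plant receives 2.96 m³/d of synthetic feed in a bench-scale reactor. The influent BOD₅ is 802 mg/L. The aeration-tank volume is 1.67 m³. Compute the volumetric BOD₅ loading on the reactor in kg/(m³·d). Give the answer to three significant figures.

L_v ≈ 1.42 kg BOD₅/(m³·d)

Applied BOD₅ load per unit volume = Q·S₀/V = (2.96 × 802/1000)/1.670 = 1.422 kg BOD₅·m⁻³·d⁻¹.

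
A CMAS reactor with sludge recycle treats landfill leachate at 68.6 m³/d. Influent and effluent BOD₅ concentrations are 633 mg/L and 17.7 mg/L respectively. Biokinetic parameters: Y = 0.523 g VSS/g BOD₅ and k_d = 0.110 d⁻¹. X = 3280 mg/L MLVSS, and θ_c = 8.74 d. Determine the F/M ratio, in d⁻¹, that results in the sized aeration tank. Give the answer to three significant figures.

F/M ≈ 0.441 d⁻¹

Steady-state biomass mass balance: V·X·(1 + k_d·θ_c) = Y·Q·(S₀ − S)·θ_c, so V = 0.523 × 68.6 × (633 − 17.7) × 8.74 / [3280 × (1 + 0.110 × 8.74)] = 1.93×10^5 / 6433 = 29.99 m³.
F/M = applied load / biomass = Q·S₀/(V·X) = 68.6 × 633 / (29.99 × 3280) = 0.4414 d⁻¹.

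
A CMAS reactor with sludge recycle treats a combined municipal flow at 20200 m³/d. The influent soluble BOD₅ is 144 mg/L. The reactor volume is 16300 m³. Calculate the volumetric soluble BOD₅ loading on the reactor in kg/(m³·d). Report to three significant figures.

L_v ≈ 0.178 kg soluble BOD₅/(m³·d)

L_v = Q S₀ / V = 20200 × 144 × 10⁻³ / 16300 = 0.1785 kg/(m³·d).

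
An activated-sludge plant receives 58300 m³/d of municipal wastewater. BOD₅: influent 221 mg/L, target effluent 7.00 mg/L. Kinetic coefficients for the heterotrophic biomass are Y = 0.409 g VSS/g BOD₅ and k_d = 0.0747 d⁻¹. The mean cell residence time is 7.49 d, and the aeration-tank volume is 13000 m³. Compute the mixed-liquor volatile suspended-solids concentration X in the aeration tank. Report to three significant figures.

X = Y·Q·ΔS·θ_c / [V·(1 + k_d θ_c)] = 0.409 × 58300 × (221 − 7.00) × 7.49 / [13000 × (1 + 0.0747 × 7.49)] = 1885 mg/L.

X ≈ 1890 mg/L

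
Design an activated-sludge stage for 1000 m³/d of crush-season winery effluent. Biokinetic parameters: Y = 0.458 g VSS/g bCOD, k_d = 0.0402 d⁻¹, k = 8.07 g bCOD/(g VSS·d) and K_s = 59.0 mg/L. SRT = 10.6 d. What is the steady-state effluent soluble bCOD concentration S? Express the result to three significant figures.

S ≈ 2.23 mg/L

From the Monod/SRT balance for a CMAS, S = K_s·(1+k_d θ_c)/[θ_c·(Y k − k_d) − 1] = 59.0 × (1 + 0.0402 × 10.6) / [10.6 × (0.458 × 8.07 − 0.0402) − 1] = 84.14 / 37.75 = 2.229 mg/L.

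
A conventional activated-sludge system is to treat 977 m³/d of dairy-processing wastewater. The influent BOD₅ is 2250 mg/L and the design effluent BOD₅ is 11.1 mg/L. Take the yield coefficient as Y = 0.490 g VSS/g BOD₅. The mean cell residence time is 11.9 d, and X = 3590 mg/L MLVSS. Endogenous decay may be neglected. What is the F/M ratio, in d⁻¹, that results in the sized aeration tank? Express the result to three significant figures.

With k_d = 0 the design equation reduces to V = Y Q (S₀−S) θ_c / X = 0.490 × 977 × (2250 − 11.1) × 11.9 / 3590 = 3553 m³.
F/M = Q·S₀ / (V·X) = 977 × 2250 / (3553 × 3590) = 0.1723 g BOD₅·(g VSS·d)⁻¹.

F/M ≈ 0.172 d⁻¹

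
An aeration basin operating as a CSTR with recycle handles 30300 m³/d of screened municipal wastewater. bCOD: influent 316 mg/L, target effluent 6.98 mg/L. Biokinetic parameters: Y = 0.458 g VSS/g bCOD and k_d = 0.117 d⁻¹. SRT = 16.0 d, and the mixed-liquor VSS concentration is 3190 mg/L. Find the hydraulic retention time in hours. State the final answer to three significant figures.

From the SRT design equation V = Y Q (S₀−S) θ_c / [X (1 + k_d θ_c)] = 0.458 × 30300 × (316 − 6.98) × 16.0 / [3190 × (1 + 0.117 × 16.0)] = 6.86×10^7 / 9162 = 7489 m³.
τ = V/Q = 7489/30300 = 0.2472 d, or 5.932 h.

τ ≈ 5.93 h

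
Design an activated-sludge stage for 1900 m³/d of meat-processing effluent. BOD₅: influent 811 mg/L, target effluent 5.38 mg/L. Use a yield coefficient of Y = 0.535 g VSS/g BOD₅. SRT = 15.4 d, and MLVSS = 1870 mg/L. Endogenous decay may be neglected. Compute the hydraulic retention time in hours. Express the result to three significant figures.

With k_d = 0 the design equation reduces to V = Y Q (S₀−S) θ_c / X = 0.535 × 1900 × (811 − 5.38) × 15.4 / 1870 = 6744 m³.
Hydraulic retention time τ = V/Q = 6744 / 1900 = 3.549 d = 85.19 h.

τ ≈ 85.2 h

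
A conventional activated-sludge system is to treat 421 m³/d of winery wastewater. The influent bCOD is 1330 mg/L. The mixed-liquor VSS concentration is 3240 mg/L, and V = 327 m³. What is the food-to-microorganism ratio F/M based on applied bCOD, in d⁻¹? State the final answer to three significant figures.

F/M ≈ 0.528 d⁻¹

F/M = Q·S₀ / (V·X) = 421 × 1330 / (327.0 × 3240) = 0.5285 g bCOD·(g VSS·d)⁻¹.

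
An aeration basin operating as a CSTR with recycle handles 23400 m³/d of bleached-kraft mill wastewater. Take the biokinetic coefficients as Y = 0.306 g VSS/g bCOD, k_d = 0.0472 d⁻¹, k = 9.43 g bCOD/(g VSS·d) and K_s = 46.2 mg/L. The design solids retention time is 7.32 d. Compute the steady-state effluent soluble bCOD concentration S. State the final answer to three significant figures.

S ≈ 3.14 mg/L

Effluent substrate depends only on kinetics and SRT: S = K_s(1 + k_d θ_c) / [θ_c(Yk − k_d) − 1] = 46.2 × (1 + 0.0472 × 7.32) / [7.32 × (0.306 × 9.43 − 0.0472) − 1] = 62.16 / 19.78 = 3.143 mg/L.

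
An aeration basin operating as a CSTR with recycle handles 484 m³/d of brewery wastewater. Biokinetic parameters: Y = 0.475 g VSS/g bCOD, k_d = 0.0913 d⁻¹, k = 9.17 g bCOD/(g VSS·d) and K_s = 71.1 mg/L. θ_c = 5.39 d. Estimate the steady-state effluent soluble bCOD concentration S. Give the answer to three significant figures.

S ≈ 4.83 mg/L

From the Monod/SRT balance for a CMAS, S = K_s·(1+k_d θ_c)/[θ_c·(Y k − k_d) − 1] = 71.1 × (1 + 0.0913 × 5.39) / [5.39 × (0.475 × 9.17 − 0.0913) − 1] = 106.1 / 21.99 = 4.825 mg/L.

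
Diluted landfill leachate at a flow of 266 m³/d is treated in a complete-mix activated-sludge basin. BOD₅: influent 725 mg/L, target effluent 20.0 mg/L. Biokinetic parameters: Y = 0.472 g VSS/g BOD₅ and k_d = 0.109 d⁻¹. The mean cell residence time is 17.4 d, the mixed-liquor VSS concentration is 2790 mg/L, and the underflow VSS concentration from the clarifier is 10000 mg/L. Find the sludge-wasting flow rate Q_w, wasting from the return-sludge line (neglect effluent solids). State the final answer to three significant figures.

Rearranging the biomass balance for a CMAS with decay, V = Y·Q·ΔS·θ_c / [X·(1+k_d θ_c)] = 0.472 × 266 × (725 − 20.0) × 17.4 / [2790 × (1 + 0.109 × 17.4)] = 1.54×10^6 / 8082 = 190.6 m³.
Wasting from the return line (neglecting effluent solids): Q_w = V·X / (θ_c·X_r) = 190.6 × 2790 / (17.4 × 10000) = 3.056 m³/d.

Q_w ≈ 3.06 m³/d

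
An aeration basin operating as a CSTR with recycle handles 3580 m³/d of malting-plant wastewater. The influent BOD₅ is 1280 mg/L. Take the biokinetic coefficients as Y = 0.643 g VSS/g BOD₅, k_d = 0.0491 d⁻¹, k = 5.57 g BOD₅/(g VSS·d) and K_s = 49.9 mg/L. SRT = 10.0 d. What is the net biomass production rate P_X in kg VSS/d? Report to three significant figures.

Effluent substrate depends only on kinetics and SRT: S = K_s(1 + k_d θ_c) / [θ_c(Yk − k_d) − 1] = 49.9 × (1 + 0.0491 × 10.0) / [10.0 × (0.643 × 5.57 − 0.0491) − 1] = 74.40 / 34.32 = 2.168 mg/L.
Correct the yield for decay: Y_obs = Y/(1 + k_d θ_c) = 0.643 / (1 + 0.0491 × 10.0) = 0.643 / 1.491 = 0.4313.
Mass of BOD₅ removed per day: Q(S₀ − S) = 3580 × 1278 g/m³ = 4575 kg/d.
Biomass produced: P_X = Y_obs·Q·ΔS = 0.4313 × 4575 ≈ 1973 kg VSS/d.

P_X ≈ 1970 kg VSS/d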